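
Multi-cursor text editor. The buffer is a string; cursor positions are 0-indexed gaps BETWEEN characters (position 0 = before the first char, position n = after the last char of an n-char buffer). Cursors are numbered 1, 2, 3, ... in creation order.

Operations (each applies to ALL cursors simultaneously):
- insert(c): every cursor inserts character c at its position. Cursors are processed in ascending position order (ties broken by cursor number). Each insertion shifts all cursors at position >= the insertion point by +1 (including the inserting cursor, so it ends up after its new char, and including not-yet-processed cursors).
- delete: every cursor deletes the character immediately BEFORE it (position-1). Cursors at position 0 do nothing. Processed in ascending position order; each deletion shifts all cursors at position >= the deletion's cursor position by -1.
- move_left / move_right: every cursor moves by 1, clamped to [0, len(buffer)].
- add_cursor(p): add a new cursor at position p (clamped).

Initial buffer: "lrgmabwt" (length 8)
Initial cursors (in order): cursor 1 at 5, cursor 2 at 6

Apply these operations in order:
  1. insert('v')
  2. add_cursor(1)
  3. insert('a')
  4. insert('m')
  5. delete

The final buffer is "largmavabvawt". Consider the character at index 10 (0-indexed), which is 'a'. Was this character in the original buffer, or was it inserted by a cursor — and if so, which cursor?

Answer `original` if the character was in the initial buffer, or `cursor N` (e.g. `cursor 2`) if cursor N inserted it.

Answer: cursor 2

Derivation:
After op 1 (insert('v')): buffer="lrgmavbvwt" (len 10), cursors c1@6 c2@8, authorship .....1.2..
After op 2 (add_cursor(1)): buffer="lrgmavbvwt" (len 10), cursors c3@1 c1@6 c2@8, authorship .....1.2..
After op 3 (insert('a')): buffer="largmavabvawt" (len 13), cursors c3@2 c1@8 c2@11, authorship .3....11.22..
After op 4 (insert('m')): buffer="lamrgmavambvamwt" (len 16), cursors c3@3 c1@10 c2@14, authorship .33....111.222..
After op 5 (delete): buffer="largmavabvawt" (len 13), cursors c3@2 c1@8 c2@11, authorship .3....11.22..
Authorship (.=original, N=cursor N): . 3 . . . . 1 1 . 2 2 . .
Index 10: author = 2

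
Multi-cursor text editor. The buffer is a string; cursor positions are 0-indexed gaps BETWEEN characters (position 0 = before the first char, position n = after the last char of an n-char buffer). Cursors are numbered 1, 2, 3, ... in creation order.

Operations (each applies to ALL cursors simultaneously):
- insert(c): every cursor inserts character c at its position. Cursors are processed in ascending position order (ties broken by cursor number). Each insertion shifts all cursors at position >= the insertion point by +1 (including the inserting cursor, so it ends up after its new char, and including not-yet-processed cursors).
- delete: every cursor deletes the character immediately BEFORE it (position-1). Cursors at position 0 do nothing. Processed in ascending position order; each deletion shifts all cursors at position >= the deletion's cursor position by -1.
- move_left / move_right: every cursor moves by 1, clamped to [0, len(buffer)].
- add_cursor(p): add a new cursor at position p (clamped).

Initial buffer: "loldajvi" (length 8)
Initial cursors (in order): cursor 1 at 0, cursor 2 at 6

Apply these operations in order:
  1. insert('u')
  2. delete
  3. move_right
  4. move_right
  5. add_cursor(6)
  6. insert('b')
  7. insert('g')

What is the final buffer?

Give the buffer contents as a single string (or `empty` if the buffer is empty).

After op 1 (insert('u')): buffer="uloldajuvi" (len 10), cursors c1@1 c2@8, authorship 1......2..
After op 2 (delete): buffer="loldajvi" (len 8), cursors c1@0 c2@6, authorship ........
After op 3 (move_right): buffer="loldajvi" (len 8), cursors c1@1 c2@7, authorship ........
After op 4 (move_right): buffer="loldajvi" (len 8), cursors c1@2 c2@8, authorship ........
After op 5 (add_cursor(6)): buffer="loldajvi" (len 8), cursors c1@2 c3@6 c2@8, authorship ........
After op 6 (insert('b')): buffer="lobldajbvib" (len 11), cursors c1@3 c3@8 c2@11, authorship ..1....3..2
After op 7 (insert('g')): buffer="lobgldajbgvibg" (len 14), cursors c1@4 c3@10 c2@14, authorship ..11....33..22

Answer: lobgldajbgvibg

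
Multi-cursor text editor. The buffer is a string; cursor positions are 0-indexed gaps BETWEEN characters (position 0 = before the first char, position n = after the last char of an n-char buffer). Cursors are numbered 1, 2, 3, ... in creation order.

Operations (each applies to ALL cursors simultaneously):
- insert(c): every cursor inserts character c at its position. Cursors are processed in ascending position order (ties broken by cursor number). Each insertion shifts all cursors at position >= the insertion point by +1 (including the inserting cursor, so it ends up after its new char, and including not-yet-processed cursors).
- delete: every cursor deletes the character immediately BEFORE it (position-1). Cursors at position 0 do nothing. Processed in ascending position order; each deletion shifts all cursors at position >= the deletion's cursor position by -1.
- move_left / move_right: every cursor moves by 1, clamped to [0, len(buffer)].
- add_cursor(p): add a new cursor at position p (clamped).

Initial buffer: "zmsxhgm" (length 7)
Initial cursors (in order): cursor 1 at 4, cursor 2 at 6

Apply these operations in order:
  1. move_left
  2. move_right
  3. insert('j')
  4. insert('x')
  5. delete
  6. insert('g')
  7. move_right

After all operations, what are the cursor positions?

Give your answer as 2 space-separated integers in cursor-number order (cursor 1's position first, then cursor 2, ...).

After op 1 (move_left): buffer="zmsxhgm" (len 7), cursors c1@3 c2@5, authorship .......
After op 2 (move_right): buffer="zmsxhgm" (len 7), cursors c1@4 c2@6, authorship .......
After op 3 (insert('j')): buffer="zmsxjhgjm" (len 9), cursors c1@5 c2@8, authorship ....1..2.
After op 4 (insert('x')): buffer="zmsxjxhgjxm" (len 11), cursors c1@6 c2@10, authorship ....11..22.
After op 5 (delete): buffer="zmsxjhgjm" (len 9), cursors c1@5 c2@8, authorship ....1..2.
After op 6 (insert('g')): buffer="zmsxjghgjgm" (len 11), cursors c1@6 c2@10, authorship ....11..22.
After op 7 (move_right): buffer="zmsxjghgjgm" (len 11), cursors c1@7 c2@11, authorship ....11..22.

Answer: 7 11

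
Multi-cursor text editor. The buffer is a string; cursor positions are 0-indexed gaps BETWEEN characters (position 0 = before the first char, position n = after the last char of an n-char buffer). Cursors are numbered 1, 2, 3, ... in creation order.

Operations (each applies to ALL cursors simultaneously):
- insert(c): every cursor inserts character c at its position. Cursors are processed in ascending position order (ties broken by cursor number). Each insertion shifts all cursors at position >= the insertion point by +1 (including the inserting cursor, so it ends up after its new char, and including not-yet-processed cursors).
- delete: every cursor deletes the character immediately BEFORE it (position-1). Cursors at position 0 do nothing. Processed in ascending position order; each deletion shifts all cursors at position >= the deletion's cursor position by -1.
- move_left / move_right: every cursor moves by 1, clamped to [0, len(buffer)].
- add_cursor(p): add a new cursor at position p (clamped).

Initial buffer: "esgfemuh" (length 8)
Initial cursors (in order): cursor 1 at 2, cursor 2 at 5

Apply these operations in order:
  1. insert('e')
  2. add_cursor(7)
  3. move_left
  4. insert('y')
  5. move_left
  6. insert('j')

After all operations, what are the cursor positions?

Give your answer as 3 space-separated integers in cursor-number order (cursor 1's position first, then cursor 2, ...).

After op 1 (insert('e')): buffer="esegfeemuh" (len 10), cursors c1@3 c2@7, authorship ..1...2...
After op 2 (add_cursor(7)): buffer="esegfeemuh" (len 10), cursors c1@3 c2@7 c3@7, authorship ..1...2...
After op 3 (move_left): buffer="esegfeemuh" (len 10), cursors c1@2 c2@6 c3@6, authorship ..1...2...
After op 4 (insert('y')): buffer="esyegfeyyemuh" (len 13), cursors c1@3 c2@9 c3@9, authorship ..11...232...
After op 5 (move_left): buffer="esyegfeyyemuh" (len 13), cursors c1@2 c2@8 c3@8, authorship ..11...232...
After op 6 (insert('j')): buffer="esjyegfeyjjyemuh" (len 16), cursors c1@3 c2@11 c3@11, authorship ..111...22332...

Answer: 3 11 11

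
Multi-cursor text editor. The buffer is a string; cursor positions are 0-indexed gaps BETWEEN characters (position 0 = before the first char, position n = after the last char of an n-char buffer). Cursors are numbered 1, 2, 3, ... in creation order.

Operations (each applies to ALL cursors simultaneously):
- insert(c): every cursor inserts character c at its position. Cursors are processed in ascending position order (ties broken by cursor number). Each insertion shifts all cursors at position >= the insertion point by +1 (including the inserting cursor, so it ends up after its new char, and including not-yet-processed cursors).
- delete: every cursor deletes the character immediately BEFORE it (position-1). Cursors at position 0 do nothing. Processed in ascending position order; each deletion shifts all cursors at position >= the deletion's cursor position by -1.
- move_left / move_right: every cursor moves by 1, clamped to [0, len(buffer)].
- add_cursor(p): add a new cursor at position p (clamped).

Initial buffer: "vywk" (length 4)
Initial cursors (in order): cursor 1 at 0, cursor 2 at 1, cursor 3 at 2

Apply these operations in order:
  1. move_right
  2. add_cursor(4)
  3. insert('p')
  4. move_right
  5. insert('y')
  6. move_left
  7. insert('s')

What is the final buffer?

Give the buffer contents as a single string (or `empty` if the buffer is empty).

Answer: vpysypwsypksypsy

Derivation:
After op 1 (move_right): buffer="vywk" (len 4), cursors c1@1 c2@2 c3@3, authorship ....
After op 2 (add_cursor(4)): buffer="vywk" (len 4), cursors c1@1 c2@2 c3@3 c4@4, authorship ....
After op 3 (insert('p')): buffer="vpypwpkp" (len 8), cursors c1@2 c2@4 c3@6 c4@8, authorship .1.2.3.4
After op 4 (move_right): buffer="vpypwpkp" (len 8), cursors c1@3 c2@5 c3@7 c4@8, authorship .1.2.3.4
After op 5 (insert('y')): buffer="vpyypwypkypy" (len 12), cursors c1@4 c2@7 c3@10 c4@12, authorship .1.12.23.344
After op 6 (move_left): buffer="vpyypwypkypy" (len 12), cursors c1@3 c2@6 c3@9 c4@11, authorship .1.12.23.344
After op 7 (insert('s')): buffer="vpysypwsypksypsy" (len 16), cursors c1@4 c2@8 c3@12 c4@15, authorship .1.112.223.33444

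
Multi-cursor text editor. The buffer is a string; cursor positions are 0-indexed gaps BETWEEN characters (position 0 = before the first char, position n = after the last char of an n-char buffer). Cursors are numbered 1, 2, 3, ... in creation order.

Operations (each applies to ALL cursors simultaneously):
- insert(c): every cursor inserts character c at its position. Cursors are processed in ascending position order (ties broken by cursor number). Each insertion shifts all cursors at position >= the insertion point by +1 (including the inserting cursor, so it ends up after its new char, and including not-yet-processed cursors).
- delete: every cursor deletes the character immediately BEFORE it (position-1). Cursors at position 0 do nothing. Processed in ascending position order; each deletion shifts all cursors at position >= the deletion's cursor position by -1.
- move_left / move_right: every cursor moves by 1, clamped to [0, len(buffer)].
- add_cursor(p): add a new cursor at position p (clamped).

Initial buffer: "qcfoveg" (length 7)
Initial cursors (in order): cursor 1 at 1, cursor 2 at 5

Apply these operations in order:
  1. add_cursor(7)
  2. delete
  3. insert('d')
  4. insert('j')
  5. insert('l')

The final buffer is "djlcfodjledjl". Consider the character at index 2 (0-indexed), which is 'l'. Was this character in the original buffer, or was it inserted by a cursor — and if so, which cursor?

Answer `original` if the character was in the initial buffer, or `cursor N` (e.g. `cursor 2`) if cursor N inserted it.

Answer: cursor 1

Derivation:
After op 1 (add_cursor(7)): buffer="qcfoveg" (len 7), cursors c1@1 c2@5 c3@7, authorship .......
After op 2 (delete): buffer="cfoe" (len 4), cursors c1@0 c2@3 c3@4, authorship ....
After op 3 (insert('d')): buffer="dcfoded" (len 7), cursors c1@1 c2@5 c3@7, authorship 1...2.3
After op 4 (insert('j')): buffer="djcfodjedj" (len 10), cursors c1@2 c2@7 c3@10, authorship 11...22.33
After op 5 (insert('l')): buffer="djlcfodjledjl" (len 13), cursors c1@3 c2@9 c3@13, authorship 111...222.333
Authorship (.=original, N=cursor N): 1 1 1 . . . 2 2 2 . 3 3 3
Index 2: author = 1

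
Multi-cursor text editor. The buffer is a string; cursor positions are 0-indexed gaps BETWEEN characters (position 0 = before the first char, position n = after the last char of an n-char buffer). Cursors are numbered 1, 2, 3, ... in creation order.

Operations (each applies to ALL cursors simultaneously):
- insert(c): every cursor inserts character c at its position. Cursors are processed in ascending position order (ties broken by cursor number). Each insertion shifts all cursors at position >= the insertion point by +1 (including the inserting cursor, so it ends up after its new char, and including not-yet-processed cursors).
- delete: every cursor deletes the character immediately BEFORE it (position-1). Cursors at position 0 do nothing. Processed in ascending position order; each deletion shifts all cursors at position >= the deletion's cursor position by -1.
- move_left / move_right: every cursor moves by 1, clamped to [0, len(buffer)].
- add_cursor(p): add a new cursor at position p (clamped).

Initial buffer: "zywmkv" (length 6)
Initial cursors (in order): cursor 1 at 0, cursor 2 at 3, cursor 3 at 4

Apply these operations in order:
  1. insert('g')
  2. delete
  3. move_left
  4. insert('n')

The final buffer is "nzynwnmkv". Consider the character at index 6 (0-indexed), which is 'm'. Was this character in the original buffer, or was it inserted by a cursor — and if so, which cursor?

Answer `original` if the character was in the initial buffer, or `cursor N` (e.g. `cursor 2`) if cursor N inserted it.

Answer: original

Derivation:
After op 1 (insert('g')): buffer="gzywgmgkv" (len 9), cursors c1@1 c2@5 c3@7, authorship 1...2.3..
After op 2 (delete): buffer="zywmkv" (len 6), cursors c1@0 c2@3 c3@4, authorship ......
After op 3 (move_left): buffer="zywmkv" (len 6), cursors c1@0 c2@2 c3@3, authorship ......
After op 4 (insert('n')): buffer="nzynwnmkv" (len 9), cursors c1@1 c2@4 c3@6, authorship 1..2.3...
Authorship (.=original, N=cursor N): 1 . . 2 . 3 . . .
Index 6: author = original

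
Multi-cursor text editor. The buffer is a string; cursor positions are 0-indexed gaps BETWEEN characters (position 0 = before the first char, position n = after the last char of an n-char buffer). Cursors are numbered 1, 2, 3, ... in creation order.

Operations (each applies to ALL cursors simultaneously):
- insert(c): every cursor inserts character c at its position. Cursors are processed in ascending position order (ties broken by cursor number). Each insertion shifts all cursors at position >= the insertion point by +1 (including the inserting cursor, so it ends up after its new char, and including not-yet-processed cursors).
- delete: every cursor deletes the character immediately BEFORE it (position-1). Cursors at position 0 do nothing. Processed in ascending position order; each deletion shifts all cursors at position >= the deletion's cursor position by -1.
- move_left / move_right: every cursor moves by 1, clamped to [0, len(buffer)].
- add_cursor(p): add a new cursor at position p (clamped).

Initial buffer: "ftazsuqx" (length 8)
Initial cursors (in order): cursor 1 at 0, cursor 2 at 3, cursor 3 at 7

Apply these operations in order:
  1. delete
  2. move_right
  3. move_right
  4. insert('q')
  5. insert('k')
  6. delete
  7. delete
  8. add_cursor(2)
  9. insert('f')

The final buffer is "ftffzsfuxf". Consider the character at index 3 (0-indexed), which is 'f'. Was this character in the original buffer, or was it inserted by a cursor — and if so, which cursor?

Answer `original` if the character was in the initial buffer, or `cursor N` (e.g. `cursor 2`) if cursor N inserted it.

After op 1 (delete): buffer="ftzsux" (len 6), cursors c1@0 c2@2 c3@5, authorship ......
After op 2 (move_right): buffer="ftzsux" (len 6), cursors c1@1 c2@3 c3@6, authorship ......
After op 3 (move_right): buffer="ftzsux" (len 6), cursors c1@2 c2@4 c3@6, authorship ......
After op 4 (insert('q')): buffer="ftqzsquxq" (len 9), cursors c1@3 c2@6 c3@9, authorship ..1..2..3
After op 5 (insert('k')): buffer="ftqkzsqkuxqk" (len 12), cursors c1@4 c2@8 c3@12, authorship ..11..22..33
After op 6 (delete): buffer="ftqzsquxq" (len 9), cursors c1@3 c2@6 c3@9, authorship ..1..2..3
After op 7 (delete): buffer="ftzsux" (len 6), cursors c1@2 c2@4 c3@6, authorship ......
After op 8 (add_cursor(2)): buffer="ftzsux" (len 6), cursors c1@2 c4@2 c2@4 c3@6, authorship ......
After op 9 (insert('f')): buffer="ftffzsfuxf" (len 10), cursors c1@4 c4@4 c2@7 c3@10, authorship ..14..2..3
Authorship (.=original, N=cursor N): . . 1 4 . . 2 . . 3
Index 3: author = 4

Answer: cursor 4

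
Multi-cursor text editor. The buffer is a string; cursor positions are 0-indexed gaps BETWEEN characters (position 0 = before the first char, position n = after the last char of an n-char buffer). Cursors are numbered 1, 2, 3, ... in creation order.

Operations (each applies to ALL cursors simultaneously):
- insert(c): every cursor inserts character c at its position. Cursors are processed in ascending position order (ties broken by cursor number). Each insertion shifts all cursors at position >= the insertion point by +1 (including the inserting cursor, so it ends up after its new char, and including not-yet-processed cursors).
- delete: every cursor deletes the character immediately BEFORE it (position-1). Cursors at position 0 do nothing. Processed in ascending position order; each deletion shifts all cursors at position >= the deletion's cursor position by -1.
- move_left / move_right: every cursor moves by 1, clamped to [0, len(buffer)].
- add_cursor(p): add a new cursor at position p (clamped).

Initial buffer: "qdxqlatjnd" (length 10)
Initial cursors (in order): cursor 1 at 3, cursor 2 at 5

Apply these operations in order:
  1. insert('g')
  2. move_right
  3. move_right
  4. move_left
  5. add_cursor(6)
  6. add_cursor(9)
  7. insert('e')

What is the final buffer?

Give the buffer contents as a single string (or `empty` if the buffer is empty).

Answer: qdxgqelegaetejnd

Derivation:
After op 1 (insert('g')): buffer="qdxgqlgatjnd" (len 12), cursors c1@4 c2@7, authorship ...1..2.....
After op 2 (move_right): buffer="qdxgqlgatjnd" (len 12), cursors c1@5 c2@8, authorship ...1..2.....
After op 3 (move_right): buffer="qdxgqlgatjnd" (len 12), cursors c1@6 c2@9, authorship ...1..2.....
After op 4 (move_left): buffer="qdxgqlgatjnd" (len 12), cursors c1@5 c2@8, authorship ...1..2.....
After op 5 (add_cursor(6)): buffer="qdxgqlgatjnd" (len 12), cursors c1@5 c3@6 c2@8, authorship ...1..2.....
After op 6 (add_cursor(9)): buffer="qdxgqlgatjnd" (len 12), cursors c1@5 c3@6 c2@8 c4@9, authorship ...1..2.....
After op 7 (insert('e')): buffer="qdxgqelegaetejnd" (len 16), cursors c1@6 c3@8 c2@11 c4@13, authorship ...1.1.32.2.4...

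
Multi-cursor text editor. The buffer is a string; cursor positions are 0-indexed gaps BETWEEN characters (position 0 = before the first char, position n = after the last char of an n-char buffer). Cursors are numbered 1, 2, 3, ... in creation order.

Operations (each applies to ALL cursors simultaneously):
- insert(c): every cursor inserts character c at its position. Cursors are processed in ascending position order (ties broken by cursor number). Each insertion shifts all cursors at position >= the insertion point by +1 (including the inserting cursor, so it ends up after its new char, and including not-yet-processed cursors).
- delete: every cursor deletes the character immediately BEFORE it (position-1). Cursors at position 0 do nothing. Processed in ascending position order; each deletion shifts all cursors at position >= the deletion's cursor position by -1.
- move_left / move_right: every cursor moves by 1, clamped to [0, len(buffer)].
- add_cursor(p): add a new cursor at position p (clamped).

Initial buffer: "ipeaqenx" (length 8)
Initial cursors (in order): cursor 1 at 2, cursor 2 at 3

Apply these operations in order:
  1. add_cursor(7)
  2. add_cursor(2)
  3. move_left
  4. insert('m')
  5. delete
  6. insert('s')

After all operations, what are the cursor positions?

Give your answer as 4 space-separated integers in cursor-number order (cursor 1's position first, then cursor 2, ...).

After op 1 (add_cursor(7)): buffer="ipeaqenx" (len 8), cursors c1@2 c2@3 c3@7, authorship ........
After op 2 (add_cursor(2)): buffer="ipeaqenx" (len 8), cursors c1@2 c4@2 c2@3 c3@7, authorship ........
After op 3 (move_left): buffer="ipeaqenx" (len 8), cursors c1@1 c4@1 c2@2 c3@6, authorship ........
After op 4 (insert('m')): buffer="immpmeaqemnx" (len 12), cursors c1@3 c4@3 c2@5 c3@10, authorship .14.2....3..
After op 5 (delete): buffer="ipeaqenx" (len 8), cursors c1@1 c4@1 c2@2 c3@6, authorship ........
After op 6 (insert('s')): buffer="isspseaqesnx" (len 12), cursors c1@3 c4@3 c2@5 c3@10, authorship .14.2....3..

Answer: 3 5 10 3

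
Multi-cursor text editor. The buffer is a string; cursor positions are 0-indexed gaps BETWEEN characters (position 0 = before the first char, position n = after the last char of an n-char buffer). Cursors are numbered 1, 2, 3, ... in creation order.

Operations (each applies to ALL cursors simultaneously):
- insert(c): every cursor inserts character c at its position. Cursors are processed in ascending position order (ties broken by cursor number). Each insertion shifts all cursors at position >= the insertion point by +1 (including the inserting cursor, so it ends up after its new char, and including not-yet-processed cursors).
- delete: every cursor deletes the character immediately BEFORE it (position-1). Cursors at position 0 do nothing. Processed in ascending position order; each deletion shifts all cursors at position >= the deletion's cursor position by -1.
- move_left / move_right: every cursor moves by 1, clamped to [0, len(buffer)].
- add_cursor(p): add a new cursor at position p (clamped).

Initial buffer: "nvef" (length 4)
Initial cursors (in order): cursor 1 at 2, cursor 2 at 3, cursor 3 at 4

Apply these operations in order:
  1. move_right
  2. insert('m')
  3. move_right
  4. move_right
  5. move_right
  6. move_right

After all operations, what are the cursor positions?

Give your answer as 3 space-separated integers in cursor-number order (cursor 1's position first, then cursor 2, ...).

After op 1 (move_right): buffer="nvef" (len 4), cursors c1@3 c2@4 c3@4, authorship ....
After op 2 (insert('m')): buffer="nvemfmm" (len 7), cursors c1@4 c2@7 c3@7, authorship ...1.23
After op 3 (move_right): buffer="nvemfmm" (len 7), cursors c1@5 c2@7 c3@7, authorship ...1.23
After op 4 (move_right): buffer="nvemfmm" (len 7), cursors c1@6 c2@7 c3@7, authorship ...1.23
After op 5 (move_right): buffer="nvemfmm" (len 7), cursors c1@7 c2@7 c3@7, authorship ...1.23
After op 6 (move_right): buffer="nvemfmm" (len 7), cursors c1@7 c2@7 c3@7, authorship ...1.23

Answer: 7 7 7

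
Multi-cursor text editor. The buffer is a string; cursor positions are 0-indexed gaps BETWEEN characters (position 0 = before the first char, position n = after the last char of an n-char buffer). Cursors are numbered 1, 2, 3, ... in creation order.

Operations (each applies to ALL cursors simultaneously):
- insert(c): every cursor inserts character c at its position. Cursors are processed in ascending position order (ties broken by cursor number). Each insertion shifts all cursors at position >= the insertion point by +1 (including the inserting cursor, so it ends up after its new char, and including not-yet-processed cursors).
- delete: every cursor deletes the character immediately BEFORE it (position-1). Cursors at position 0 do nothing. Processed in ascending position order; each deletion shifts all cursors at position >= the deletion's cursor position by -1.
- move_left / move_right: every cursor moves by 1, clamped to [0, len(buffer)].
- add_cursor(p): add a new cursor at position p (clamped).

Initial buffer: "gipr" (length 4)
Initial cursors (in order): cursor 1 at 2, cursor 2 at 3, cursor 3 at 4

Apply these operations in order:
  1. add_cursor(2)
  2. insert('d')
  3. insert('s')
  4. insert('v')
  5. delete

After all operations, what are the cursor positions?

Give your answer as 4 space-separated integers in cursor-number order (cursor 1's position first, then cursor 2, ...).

Answer: 6 9 12 6

Derivation:
After op 1 (add_cursor(2)): buffer="gipr" (len 4), cursors c1@2 c4@2 c2@3 c3@4, authorship ....
After op 2 (insert('d')): buffer="giddpdrd" (len 8), cursors c1@4 c4@4 c2@6 c3@8, authorship ..14.2.3
After op 3 (insert('s')): buffer="giddsspdsrds" (len 12), cursors c1@6 c4@6 c2@9 c3@12, authorship ..1414.22.33
After op 4 (insert('v')): buffer="giddssvvpdsvrdsv" (len 16), cursors c1@8 c4@8 c2@12 c3@16, authorship ..141414.222.333
After op 5 (delete): buffer="giddsspdsrds" (len 12), cursors c1@6 c4@6 c2@9 c3@12, authorship ..1414.22.33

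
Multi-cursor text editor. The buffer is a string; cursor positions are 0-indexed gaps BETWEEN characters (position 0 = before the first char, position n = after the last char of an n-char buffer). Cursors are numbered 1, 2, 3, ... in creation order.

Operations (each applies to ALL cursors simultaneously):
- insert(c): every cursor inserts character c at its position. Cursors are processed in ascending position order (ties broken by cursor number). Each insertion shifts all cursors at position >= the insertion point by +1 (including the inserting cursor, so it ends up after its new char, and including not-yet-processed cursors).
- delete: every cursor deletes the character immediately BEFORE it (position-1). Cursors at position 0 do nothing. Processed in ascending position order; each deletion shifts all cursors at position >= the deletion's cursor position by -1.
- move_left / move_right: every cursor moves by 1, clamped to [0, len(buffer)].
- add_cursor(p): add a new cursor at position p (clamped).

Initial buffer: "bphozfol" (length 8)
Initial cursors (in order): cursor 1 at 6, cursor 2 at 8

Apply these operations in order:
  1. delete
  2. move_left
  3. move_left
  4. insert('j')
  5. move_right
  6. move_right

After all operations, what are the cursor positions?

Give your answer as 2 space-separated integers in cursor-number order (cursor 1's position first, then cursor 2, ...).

After op 1 (delete): buffer="bphozo" (len 6), cursors c1@5 c2@6, authorship ......
After op 2 (move_left): buffer="bphozo" (len 6), cursors c1@4 c2@5, authorship ......
After op 3 (move_left): buffer="bphozo" (len 6), cursors c1@3 c2@4, authorship ......
After op 4 (insert('j')): buffer="bphjojzo" (len 8), cursors c1@4 c2@6, authorship ...1.2..
After op 5 (move_right): buffer="bphjojzo" (len 8), cursors c1@5 c2@7, authorship ...1.2..
After op 6 (move_right): buffer="bphjojzo" (len 8), cursors c1@6 c2@8, authorship ...1.2..

Answer: 6 8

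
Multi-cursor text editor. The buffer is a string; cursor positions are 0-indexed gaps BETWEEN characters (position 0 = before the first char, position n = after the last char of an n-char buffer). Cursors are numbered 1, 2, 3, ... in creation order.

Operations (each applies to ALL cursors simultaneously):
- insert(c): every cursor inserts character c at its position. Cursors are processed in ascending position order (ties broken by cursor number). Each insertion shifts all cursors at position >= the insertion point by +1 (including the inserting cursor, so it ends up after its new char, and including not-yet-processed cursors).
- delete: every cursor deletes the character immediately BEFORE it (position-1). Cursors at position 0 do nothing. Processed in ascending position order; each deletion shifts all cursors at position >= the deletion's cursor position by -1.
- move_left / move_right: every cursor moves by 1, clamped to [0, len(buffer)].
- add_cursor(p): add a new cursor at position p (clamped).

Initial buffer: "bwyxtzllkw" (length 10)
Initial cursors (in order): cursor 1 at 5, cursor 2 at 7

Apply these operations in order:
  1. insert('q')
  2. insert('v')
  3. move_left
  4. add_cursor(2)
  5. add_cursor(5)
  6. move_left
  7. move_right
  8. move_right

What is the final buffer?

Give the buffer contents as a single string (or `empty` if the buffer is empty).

Answer: bwyxtqvzlqvlkw

Derivation:
After op 1 (insert('q')): buffer="bwyxtqzlqlkw" (len 12), cursors c1@6 c2@9, authorship .....1..2...
After op 2 (insert('v')): buffer="bwyxtqvzlqvlkw" (len 14), cursors c1@7 c2@11, authorship .....11..22...
After op 3 (move_left): buffer="bwyxtqvzlqvlkw" (len 14), cursors c1@6 c2@10, authorship .....11..22...
After op 4 (add_cursor(2)): buffer="bwyxtqvzlqvlkw" (len 14), cursors c3@2 c1@6 c2@10, authorship .....11..22...
After op 5 (add_cursor(5)): buffer="bwyxtqvzlqvlkw" (len 14), cursors c3@2 c4@5 c1@6 c2@10, authorship .....11..22...
After op 6 (move_left): buffer="bwyxtqvzlqvlkw" (len 14), cursors c3@1 c4@4 c1@5 c2@9, authorship .....11..22...
After op 7 (move_right): buffer="bwyxtqvzlqvlkw" (len 14), cursors c3@2 c4@5 c1@6 c2@10, authorship .....11..22...
After op 8 (move_right): buffer="bwyxtqvzlqvlkw" (len 14), cursors c3@3 c4@6 c1@7 c2@11, authorship .....11..22...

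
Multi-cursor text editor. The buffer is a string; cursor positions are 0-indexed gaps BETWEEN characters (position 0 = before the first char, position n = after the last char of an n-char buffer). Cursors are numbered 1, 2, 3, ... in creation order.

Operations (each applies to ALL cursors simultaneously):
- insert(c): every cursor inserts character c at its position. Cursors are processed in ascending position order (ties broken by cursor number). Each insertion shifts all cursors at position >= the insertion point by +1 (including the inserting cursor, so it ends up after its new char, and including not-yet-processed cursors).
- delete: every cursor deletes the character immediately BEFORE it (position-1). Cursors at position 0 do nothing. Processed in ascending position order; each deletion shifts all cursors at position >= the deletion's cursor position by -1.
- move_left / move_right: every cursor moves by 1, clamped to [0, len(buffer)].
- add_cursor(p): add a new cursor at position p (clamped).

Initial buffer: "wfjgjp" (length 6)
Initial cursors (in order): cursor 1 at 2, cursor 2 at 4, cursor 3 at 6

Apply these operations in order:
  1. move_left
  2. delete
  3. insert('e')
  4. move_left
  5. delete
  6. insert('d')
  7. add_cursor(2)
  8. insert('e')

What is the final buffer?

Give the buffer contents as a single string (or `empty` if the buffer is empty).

Answer: deeedeedeep

Derivation:
After op 1 (move_left): buffer="wfjgjp" (len 6), cursors c1@1 c2@3 c3@5, authorship ......
After op 2 (delete): buffer="fgp" (len 3), cursors c1@0 c2@1 c3@2, authorship ...
After op 3 (insert('e')): buffer="efegep" (len 6), cursors c1@1 c2@3 c3@5, authorship 1.2.3.
After op 4 (move_left): buffer="efegep" (len 6), cursors c1@0 c2@2 c3@4, authorship 1.2.3.
After op 5 (delete): buffer="eeep" (len 4), cursors c1@0 c2@1 c3@2, authorship 123.
After op 6 (insert('d')): buffer="dededep" (len 7), cursors c1@1 c2@3 c3@5, authorship 112233.
After op 7 (add_cursor(2)): buffer="dededep" (len 7), cursors c1@1 c4@2 c2@3 c3@5, authorship 112233.
After op 8 (insert('e')): buffer="deeedeedeep" (len 11), cursors c1@2 c4@4 c2@6 c3@9, authorship 1114222333.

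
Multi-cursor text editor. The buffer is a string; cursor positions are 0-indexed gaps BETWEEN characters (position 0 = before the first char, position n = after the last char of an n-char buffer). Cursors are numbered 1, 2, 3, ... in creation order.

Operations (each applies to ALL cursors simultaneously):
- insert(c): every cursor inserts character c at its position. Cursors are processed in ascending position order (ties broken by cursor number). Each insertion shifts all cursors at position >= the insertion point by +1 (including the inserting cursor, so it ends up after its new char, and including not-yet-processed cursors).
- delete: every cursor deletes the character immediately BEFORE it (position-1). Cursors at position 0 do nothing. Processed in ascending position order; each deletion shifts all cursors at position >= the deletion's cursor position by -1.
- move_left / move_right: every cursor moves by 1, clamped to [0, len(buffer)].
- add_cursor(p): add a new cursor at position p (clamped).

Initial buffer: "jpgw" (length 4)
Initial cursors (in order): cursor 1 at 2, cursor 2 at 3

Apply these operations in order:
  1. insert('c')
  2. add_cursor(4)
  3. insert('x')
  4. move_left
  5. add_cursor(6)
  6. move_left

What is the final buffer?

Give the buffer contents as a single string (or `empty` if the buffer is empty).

After op 1 (insert('c')): buffer="jpcgcw" (len 6), cursors c1@3 c2@5, authorship ..1.2.
After op 2 (add_cursor(4)): buffer="jpcgcw" (len 6), cursors c1@3 c3@4 c2@5, authorship ..1.2.
After op 3 (insert('x')): buffer="jpcxgxcxw" (len 9), cursors c1@4 c3@6 c2@8, authorship ..11.322.
After op 4 (move_left): buffer="jpcxgxcxw" (len 9), cursors c1@3 c3@5 c2@7, authorship ..11.322.
After op 5 (add_cursor(6)): buffer="jpcxgxcxw" (len 9), cursors c1@3 c3@5 c4@6 c2@7, authorship ..11.322.
After op 6 (move_left): buffer="jpcxgxcxw" (len 9), cursors c1@2 c3@4 c4@5 c2@6, authorship ..11.322.

Answer: jpcxgxcxw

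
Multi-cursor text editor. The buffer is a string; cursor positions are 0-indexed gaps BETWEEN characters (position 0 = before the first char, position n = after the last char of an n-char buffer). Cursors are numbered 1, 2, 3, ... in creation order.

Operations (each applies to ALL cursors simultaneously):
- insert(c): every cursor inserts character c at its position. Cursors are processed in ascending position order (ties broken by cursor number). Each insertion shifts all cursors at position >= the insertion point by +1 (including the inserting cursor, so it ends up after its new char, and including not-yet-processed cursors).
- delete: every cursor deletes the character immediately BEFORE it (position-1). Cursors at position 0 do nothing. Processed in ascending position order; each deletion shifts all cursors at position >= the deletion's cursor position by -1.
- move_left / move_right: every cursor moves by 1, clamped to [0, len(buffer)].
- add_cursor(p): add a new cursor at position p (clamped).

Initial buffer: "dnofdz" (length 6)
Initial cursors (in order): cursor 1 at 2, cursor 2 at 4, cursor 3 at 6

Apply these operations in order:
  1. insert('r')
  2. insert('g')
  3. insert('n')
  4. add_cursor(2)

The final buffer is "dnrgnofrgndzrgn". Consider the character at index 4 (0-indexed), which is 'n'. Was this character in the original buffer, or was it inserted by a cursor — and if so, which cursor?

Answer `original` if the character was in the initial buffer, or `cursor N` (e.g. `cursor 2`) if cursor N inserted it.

Answer: cursor 1

Derivation:
After op 1 (insert('r')): buffer="dnrofrdzr" (len 9), cursors c1@3 c2@6 c3@9, authorship ..1..2..3
After op 2 (insert('g')): buffer="dnrgofrgdzrg" (len 12), cursors c1@4 c2@8 c3@12, authorship ..11..22..33
After op 3 (insert('n')): buffer="dnrgnofrgndzrgn" (len 15), cursors c1@5 c2@10 c3@15, authorship ..111..222..333
After op 4 (add_cursor(2)): buffer="dnrgnofrgndzrgn" (len 15), cursors c4@2 c1@5 c2@10 c3@15, authorship ..111..222..333
Authorship (.=original, N=cursor N): . . 1 1 1 . . 2 2 2 . . 3 3 3
Index 4: author = 1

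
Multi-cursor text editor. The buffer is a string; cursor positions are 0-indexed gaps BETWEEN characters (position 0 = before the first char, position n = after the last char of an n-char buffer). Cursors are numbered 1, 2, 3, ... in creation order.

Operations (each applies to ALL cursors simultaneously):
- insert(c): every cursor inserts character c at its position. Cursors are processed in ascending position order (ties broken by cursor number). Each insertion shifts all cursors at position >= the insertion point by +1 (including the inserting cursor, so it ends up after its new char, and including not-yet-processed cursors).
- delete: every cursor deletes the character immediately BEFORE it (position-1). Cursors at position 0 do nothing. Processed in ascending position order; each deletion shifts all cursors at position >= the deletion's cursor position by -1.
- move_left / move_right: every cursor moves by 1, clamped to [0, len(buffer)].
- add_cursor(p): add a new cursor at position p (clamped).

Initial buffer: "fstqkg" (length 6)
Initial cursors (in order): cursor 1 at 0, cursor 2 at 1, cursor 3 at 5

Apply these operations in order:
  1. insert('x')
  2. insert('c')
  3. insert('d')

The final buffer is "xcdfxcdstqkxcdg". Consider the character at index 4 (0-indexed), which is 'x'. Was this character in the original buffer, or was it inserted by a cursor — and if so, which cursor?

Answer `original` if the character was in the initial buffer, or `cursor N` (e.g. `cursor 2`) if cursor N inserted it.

Answer: cursor 2

Derivation:
After op 1 (insert('x')): buffer="xfxstqkxg" (len 9), cursors c1@1 c2@3 c3@8, authorship 1.2....3.
After op 2 (insert('c')): buffer="xcfxcstqkxcg" (len 12), cursors c1@2 c2@5 c3@11, authorship 11.22....33.
After op 3 (insert('d')): buffer="xcdfxcdstqkxcdg" (len 15), cursors c1@3 c2@7 c3@14, authorship 111.222....333.
Authorship (.=original, N=cursor N): 1 1 1 . 2 2 2 . . . . 3 3 3 .
Index 4: author = 2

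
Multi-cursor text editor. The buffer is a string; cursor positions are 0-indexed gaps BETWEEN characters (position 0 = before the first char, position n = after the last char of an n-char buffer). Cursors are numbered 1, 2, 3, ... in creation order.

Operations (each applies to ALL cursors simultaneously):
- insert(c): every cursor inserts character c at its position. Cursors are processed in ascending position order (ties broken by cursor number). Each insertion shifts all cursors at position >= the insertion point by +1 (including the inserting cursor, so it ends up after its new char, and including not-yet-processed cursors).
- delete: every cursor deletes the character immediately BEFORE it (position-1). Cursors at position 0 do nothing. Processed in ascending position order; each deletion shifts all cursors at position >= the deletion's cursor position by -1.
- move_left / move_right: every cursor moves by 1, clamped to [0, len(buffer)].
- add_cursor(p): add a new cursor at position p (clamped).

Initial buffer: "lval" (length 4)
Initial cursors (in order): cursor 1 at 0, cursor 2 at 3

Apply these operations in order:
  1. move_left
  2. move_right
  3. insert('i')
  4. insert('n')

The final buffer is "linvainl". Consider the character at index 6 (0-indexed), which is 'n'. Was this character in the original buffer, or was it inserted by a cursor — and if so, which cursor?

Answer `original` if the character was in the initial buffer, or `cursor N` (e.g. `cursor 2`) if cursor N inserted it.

Answer: cursor 2

Derivation:
After op 1 (move_left): buffer="lval" (len 4), cursors c1@0 c2@2, authorship ....
After op 2 (move_right): buffer="lval" (len 4), cursors c1@1 c2@3, authorship ....
After op 3 (insert('i')): buffer="livail" (len 6), cursors c1@2 c2@5, authorship .1..2.
After op 4 (insert('n')): buffer="linvainl" (len 8), cursors c1@3 c2@7, authorship .11..22.
Authorship (.=original, N=cursor N): . 1 1 . . 2 2 .
Index 6: author = 2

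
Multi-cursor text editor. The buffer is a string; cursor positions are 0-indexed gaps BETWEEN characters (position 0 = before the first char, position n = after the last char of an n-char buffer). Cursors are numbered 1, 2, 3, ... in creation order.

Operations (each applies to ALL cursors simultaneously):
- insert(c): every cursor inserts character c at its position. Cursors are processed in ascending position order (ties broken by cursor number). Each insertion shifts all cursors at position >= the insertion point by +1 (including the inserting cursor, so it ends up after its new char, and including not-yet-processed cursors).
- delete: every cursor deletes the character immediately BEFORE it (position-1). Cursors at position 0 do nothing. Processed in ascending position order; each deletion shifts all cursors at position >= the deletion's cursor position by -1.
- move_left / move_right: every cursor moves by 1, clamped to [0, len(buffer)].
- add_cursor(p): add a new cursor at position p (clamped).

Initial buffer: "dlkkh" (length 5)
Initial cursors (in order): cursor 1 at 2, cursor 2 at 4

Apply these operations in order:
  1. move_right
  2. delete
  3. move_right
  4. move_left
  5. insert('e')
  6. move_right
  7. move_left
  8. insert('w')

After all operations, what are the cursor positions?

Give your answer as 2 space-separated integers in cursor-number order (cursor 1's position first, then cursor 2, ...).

Answer: 6 6

Derivation:
After op 1 (move_right): buffer="dlkkh" (len 5), cursors c1@3 c2@5, authorship .....
After op 2 (delete): buffer="dlk" (len 3), cursors c1@2 c2@3, authorship ...
After op 3 (move_right): buffer="dlk" (len 3), cursors c1@3 c2@3, authorship ...
After op 4 (move_left): buffer="dlk" (len 3), cursors c1@2 c2@2, authorship ...
After op 5 (insert('e')): buffer="dleek" (len 5), cursors c1@4 c2@4, authorship ..12.
After op 6 (move_right): buffer="dleek" (len 5), cursors c1@5 c2@5, authorship ..12.
After op 7 (move_left): buffer="dleek" (len 5), cursors c1@4 c2@4, authorship ..12.
After op 8 (insert('w')): buffer="dleewwk" (len 7), cursors c1@6 c2@6, authorship ..1212.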